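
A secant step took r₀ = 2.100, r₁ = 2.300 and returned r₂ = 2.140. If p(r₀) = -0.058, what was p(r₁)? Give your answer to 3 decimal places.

The secant line through (2.100, -0.058) and (2.300, p(r₁)) crosses zero at r₂ = 2.140.
So (2.100, -0.058), (2.300, p(r₁)), (2.140, 0) are collinear:
p(r₁) = -0.058 · (2.300 − 2.140) / (2.100 − 2.140) = -0.058 · (0.16000)/(-0.04000) = 0.23200

0.232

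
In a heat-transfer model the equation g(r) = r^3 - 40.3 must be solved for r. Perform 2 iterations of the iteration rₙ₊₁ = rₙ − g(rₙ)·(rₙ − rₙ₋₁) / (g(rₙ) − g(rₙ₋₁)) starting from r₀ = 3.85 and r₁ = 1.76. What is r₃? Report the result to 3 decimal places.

3.620

g(3.85) = 16.76663, g(1.76) = -34.84822
r₂ = 1.76000 − (-34.84822)·(1.76000 − 3.85000) / (-34.84822 − 16.76663) = 1.76000 − (72.83279)/(-51.61485) = 3.17108
g(3.17108) = -8.41235
r₃ = 3.17108 − (-8.41235)·(3.17108 − 1.76000) / (-8.41235 − (-34.84822)) = 3.17108 − (-11.87052)/(26.43587) = 3.62011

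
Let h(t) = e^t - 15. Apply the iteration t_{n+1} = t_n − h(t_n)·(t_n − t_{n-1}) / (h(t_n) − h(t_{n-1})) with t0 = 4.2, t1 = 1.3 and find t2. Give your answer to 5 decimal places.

h(4.2) = 51.6863310, h(1.3) = -11.3307033
t2 = 1.3000000 − (-11.3307033)·(1.3000000 − 4.2000000) / (-11.3307033 − 51.6863310) = 1.3000000 − (32.8590397)/(-63.0170344) = 1.8214311

1.82143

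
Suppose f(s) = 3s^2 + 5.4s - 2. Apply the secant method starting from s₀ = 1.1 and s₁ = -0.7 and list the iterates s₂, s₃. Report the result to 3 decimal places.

-0.047, 0.664

f(1.1) = 7.57000, f(-0.7) = -4.31000
s₂ = -0.70000 − (-4.31000)·(-0.70000 − 1.10000) / (-4.31000 − 7.57000) = -0.70000 − (7.75800)/(-11.88000) = -0.04697
f(-0.04697) = -2.24702
s₃ = -0.04697 − (-2.24702)·(-0.04697 − (-0.70000)) / (-2.24702 − (-4.31000)) = -0.04697 − (-1.46737)/(2.06298) = 0.66432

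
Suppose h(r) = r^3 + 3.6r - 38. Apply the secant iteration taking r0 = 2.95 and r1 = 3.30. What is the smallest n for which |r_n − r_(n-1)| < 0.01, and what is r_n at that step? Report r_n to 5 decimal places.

h(2.95) = -1.7076250, h(3.30) = 9.8170000
r2 = 3.3000000 − 9.8170000·(0.3500000)/(11.5246250) = 3.0018601;  |Δ| = 0.2981399
h(3.0018601) = -0.1430483
r3 = 3.0018601 − (-0.1430483)·(-0.2981399)/(-9.9600483) = 3.0061421;  |Δ| = 0.0042819
|r3 − r2| = 0.0042819 < 0.01

n = 3, r_n = 3.00614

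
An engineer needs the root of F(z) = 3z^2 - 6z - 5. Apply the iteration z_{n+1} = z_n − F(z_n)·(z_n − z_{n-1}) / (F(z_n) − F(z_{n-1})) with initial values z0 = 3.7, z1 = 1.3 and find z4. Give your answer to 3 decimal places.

2.569

F(3.7) = 13.87000, F(1.3) = -7.73000
z2 = 1.30000 − (-7.73000)·(1.30000 − 3.70000) / (-7.73000 − 13.87000) = 1.30000 − (18.55200)/(-21.60000) = 2.15889
F(2.15889) = -3.97093
z3 = 2.15889 − (-3.97093)·(2.15889 − 1.30000) / (-3.97093 − (-7.73000)) = 2.15889 − (-3.41059)/(3.75907) = 3.06618
F(3.06618) = 4.80735
z4 = 3.06618 − 4.80735·(3.06618 − 2.15889) / (4.80735 − (-3.97093)) = 3.06618 − (4.36169)/(8.77828) = 2.56931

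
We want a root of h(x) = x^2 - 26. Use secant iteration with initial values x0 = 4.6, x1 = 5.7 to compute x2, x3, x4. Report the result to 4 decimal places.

h(4.6) = -4.840000, h(5.7) = 6.490000
x2 = 5.700000 − 6.490000·(5.700000 − 4.600000) / (6.490000 − (-4.840000)) = 5.700000 − (7.139000)/(11.330000) = 5.069903
h(5.069903) = -0.296084
x3 = 5.069903 − (-0.296084)·(5.069903 − 5.700000) / (-0.296084 − 6.490000) = 5.069903 − (0.186562)/(-6.786084) = 5.097395
h(5.097395) = -0.016567
x4 = 5.097395 − (-0.016567)·(5.097395 − 5.069903) / (-0.016567 − (-0.296084)) = 5.097395 − (-0.000455)/(0.279518) = 5.099024

5.0699, 5.0974, 5.0990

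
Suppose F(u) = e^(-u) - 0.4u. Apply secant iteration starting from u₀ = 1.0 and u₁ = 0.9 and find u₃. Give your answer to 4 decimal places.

F(1.0) = -0.032121, F(0.9) = 0.046570
u₂ = 0.900000 − 0.046570·(0.900000 − 1.000000) / (0.046570 − (-0.032121)) = 0.900000 − (-0.004657)/(0.078690) = 0.959181
F(0.959181) = -0.000466
u₃ = 0.959181 − (-0.000466)·(0.959181 − 0.900000) / (-0.000466 − 0.046570) = 0.959181 − (-0.000028)/(-0.047035) = 0.958595

0.9586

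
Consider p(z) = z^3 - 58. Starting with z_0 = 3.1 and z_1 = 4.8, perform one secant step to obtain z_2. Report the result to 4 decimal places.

3.6935

p(3.1) = -28.209000, p(4.8) = 52.592000
z_2 = 4.800000 − 52.592000·(4.800000 − 3.100000) / (52.592000 − (-28.209000)) = 4.800000 − (89.406400)/(80.801000) = 3.693499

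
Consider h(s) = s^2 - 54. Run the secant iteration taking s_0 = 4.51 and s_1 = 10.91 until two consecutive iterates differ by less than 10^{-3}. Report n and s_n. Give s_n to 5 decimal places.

h(4.51) = -33.6599000, h(10.91) = 65.0281000
s_2 = 10.9100000 − 65.0281000·(6.4000000)/(98.6880000) = 6.6928729;  |Δ| = 4.2171271
h(6.6928729) = -9.2054524
s_3 = 6.6928729 − (-9.2054524)·(-4.2171271)/(-74.2335524) = 7.2158246;  |Δ| = 0.5229517
h(7.2158246) = -1.9318753
s_4 = 7.2158246 − (-1.9318753)·(0.5229517)/(7.2735771) = 7.3547215;  |Δ| = 0.1388969
h(7.3547215) = 0.0919287
s_5 = 7.3547215 − 0.0919287·(0.1388969)/(2.0238041) = 7.3484123;  |Δ| = 0.0063092
h(7.3484123) = -0.0008365
s_6 = 7.3484123 − (-0.0008365)·(-0.0063092)/(-0.0927653) = 7.3484692;  |Δ| = 0.0000569
|s_6 − s_5| = 0.0000569 < 10^{-3}

n = 6, s_n = 7.34847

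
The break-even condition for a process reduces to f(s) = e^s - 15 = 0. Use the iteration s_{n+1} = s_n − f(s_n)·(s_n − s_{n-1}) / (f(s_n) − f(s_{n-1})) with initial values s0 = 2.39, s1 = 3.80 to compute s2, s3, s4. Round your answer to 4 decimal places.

f(2.39) = -4.086506, f(3.80) = 29.701184
s2 = 3.800000 − 29.701184·(3.800000 − 2.390000) / (29.701184 − (-4.086506)) = 3.800000 − (41.878670)/(33.787691) = 2.560535
f(2.560535) = -2.057264
s3 = 2.560535 − (-2.057264)·(2.560535 − 3.800000) / (-2.057264 − 29.701184) = 2.560535 − (2.549907)/(-31.758449) = 2.640825
f(2.640825) = -0.975225
s4 = 2.640825 − (-0.975225)·(2.640825 − 2.560535) / (-0.975225 − (-2.057264)) = 2.640825 − (-0.078302)/(1.082039) = 2.713190

2.5605, 2.6408, 2.7132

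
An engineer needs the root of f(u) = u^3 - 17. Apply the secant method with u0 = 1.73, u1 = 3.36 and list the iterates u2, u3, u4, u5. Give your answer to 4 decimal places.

f(1.73) = -11.822283, f(3.36) = 20.933056
u2 = 3.360000 − 20.933056·(3.360000 − 1.730000) / (20.933056 − (-11.822283)) = 3.360000 − (34.120881)/(32.755339) = 2.318311
f(2.318311) = -4.540087
u3 = 2.318311 − (-4.540087)·(2.318311 − 3.360000) / (-4.540087 − 20.933056) = 2.318311 − (4.729360)/(-25.473143) = 2.503971
f(2.503971) = -1.300417
u4 = 2.503971 − (-1.300417)·(2.503971 − 2.318311) / (-1.300417 − (-4.540087)) = 2.503971 − (-0.241436)/(3.239671) = 2.578496
f(2.578496) = 0.143503
u5 = 2.578496 − 0.143503·(2.578496 − 2.503971) / (0.143503 − (-1.300417)) = 2.578496 − (0.010695)/(1.443920) = 2.571090

2.3183, 2.5040, 2.5785, 2.5711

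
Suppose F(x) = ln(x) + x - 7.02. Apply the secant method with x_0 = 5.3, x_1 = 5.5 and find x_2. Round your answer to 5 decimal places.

5.34412

F(5.3) = -0.0522932, F(5.5) = 0.1847481
x_2 = 5.5000000 − 0.1847481·(5.5000000 − 5.3000000) / (0.1847481 − (-0.0522932)) = 5.5000000 − (0.0369496)/(0.2370413) = 5.3441216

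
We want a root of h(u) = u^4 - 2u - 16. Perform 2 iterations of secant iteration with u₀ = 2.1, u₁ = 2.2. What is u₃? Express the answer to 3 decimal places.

h(2.1) = -0.75190, h(2.2) = 3.02560
u₂ = 2.20000 − 3.02560·(2.20000 − 2.10000) / (3.02560 − (-0.75190)) = 2.20000 − (0.30256)/(3.77750) = 2.11990
h(2.11990) = -0.04381
u₃ = 2.11990 − (-0.04381)·(2.11990 − 2.20000) / (-0.04381 − 3.02560) = 2.11990 − (0.00351)/(-3.06941) = 2.12105

2.121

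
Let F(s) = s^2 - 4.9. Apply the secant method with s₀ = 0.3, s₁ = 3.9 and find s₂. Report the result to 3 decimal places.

1.445

F(0.3) = -4.81000, F(3.9) = 10.31000
s₂ = 3.90000 − 10.31000·(3.90000 − 0.30000) / (10.31000 − (-4.81000)) = 3.90000 − (37.11600)/(15.12000) = 1.44524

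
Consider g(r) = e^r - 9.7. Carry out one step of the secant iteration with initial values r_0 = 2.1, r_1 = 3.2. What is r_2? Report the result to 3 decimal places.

g(2.1) = -1.53383, g(3.2) = 14.83253
r_2 = 3.20000 − 14.83253·(3.20000 − 2.10000) / (14.83253 − (-1.53383)) = 3.20000 − (16.31578)/(16.36636) = 2.20309

2.203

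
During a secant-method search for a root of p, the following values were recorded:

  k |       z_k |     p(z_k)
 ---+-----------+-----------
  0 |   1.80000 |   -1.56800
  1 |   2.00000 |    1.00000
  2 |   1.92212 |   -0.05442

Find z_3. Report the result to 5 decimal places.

1.92614

z_3 = 1.92212 − (-0.05442)·(1.92212 − 2.00000) / (-0.05442 − 1.00000)
   = 1.92212 − (0.0042382)/(-1.0544200) = 1.9261395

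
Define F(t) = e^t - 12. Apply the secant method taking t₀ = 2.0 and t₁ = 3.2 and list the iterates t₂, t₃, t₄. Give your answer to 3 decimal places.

2.323, 2.433, 2.489

F(2.0) = -4.61094, F(3.2) = 12.53253
t₂ = 3.20000 − 12.53253·(3.20000 − 2.00000) / (12.53253 − (-4.61094)) = 3.20000 − (15.03904)/(17.14347) = 2.32275
F(2.32275) = -1.79626
t₃ = 2.32275 − (-1.79626)·(2.32275 − 3.20000) / (-1.79626 − 12.53253) = 2.32275 − (1.57576)/(-14.32879) = 2.43273
F(2.43273) = -0.61011
t₄ = 2.43273 − (-0.61011)·(2.43273 − 2.32275) / (-0.61011 − (-1.79626)) = 2.43273 − (-0.06709)/(1.18615) = 2.48929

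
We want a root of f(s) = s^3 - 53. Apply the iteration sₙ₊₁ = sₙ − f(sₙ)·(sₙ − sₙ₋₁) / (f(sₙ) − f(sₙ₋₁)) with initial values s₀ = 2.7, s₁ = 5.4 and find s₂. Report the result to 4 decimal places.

f(2.7) = -33.317000, f(5.4) = 104.464000
s₂ = 5.400000 − 104.464000·(5.400000 − 2.700000) / (104.464000 − (-33.317000)) = 5.400000 − (282.052800)/(137.781000) = 3.352890

3.3529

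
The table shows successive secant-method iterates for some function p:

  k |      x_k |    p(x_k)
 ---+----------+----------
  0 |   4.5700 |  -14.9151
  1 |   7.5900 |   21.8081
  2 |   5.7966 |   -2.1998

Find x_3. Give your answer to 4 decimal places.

x_3 = 5.7966 − (-2.1998)·(5.7966 − 7.5900) / (-2.1998 − 21.8081)
   = 5.7966 − (3.945121)/(-24.007900) = 5.960926

5.9609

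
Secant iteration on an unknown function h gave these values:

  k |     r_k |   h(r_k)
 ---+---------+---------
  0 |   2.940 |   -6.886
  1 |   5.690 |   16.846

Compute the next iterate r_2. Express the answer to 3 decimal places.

r_2 = 5.690 − 16.846·(5.690 − 2.940) / (16.846 − (-6.886))
   = 5.690 − (46.32650)/(23.73200) = 3.73793

3.738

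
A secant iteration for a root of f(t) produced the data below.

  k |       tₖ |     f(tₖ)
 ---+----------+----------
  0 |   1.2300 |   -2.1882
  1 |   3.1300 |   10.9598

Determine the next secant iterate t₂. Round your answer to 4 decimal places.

t₂ = 3.1300 − 10.9598·(3.1300 − 1.2300) / (10.9598 − (-2.1882))
   = 3.1300 − (20.823620)/(13.148000) = 1.546214

1.5462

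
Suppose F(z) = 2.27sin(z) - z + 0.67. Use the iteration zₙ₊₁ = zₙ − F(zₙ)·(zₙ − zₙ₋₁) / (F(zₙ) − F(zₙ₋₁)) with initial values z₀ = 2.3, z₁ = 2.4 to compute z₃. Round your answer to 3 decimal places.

F(2.3) = 0.06275, F(2.4) = -0.19670
z₂ = 2.40000 − (-0.19670)·(2.40000 − 2.30000) / (-0.19670 − 0.06275) = 2.40000 − (-0.01967)/(-0.25945) = 2.32419
F(2.32419) = 0.00149
z₃ = 2.32419 − 0.00149·(2.32419 − 2.40000) / (0.00149 − (-0.19670)) = 2.32419 − (-0.00011)/(0.19819) = 2.32476

2.325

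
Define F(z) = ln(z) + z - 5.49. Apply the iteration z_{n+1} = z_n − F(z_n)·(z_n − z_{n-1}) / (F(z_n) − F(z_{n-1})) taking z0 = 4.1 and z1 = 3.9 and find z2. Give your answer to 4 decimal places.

F(4.1) = 0.020987, F(3.9) = -0.229023
z2 = 3.900000 − (-0.229023)·(3.900000 − 4.100000) / (-0.229023 − 0.020987) = 3.900000 − (0.045805)/(-0.250010) = 4.083211

4.0832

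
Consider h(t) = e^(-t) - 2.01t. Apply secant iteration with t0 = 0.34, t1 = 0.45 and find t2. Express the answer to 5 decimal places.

h(0.34) = 0.0283703, h(0.45) = -0.2668718
t2 = 0.4500000 − (-0.2668718)·(0.4500000 − 0.3400000) / (-0.2668718 − 0.0283703) = 0.4500000 − (-0.0293559)/(-0.2952422) = 0.3505701

0.35057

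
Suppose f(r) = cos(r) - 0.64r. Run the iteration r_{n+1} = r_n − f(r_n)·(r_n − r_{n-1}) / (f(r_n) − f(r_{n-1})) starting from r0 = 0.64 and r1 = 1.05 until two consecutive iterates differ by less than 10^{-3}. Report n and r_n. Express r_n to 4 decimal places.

n = 4, r_n = 0.9318

f(0.64) = 0.392496, f(1.05) = -0.174429
r2 = 1.050000 − (-0.174429)·(0.410000)/(-0.566925) = 0.923853;  |Δ| = 0.126147
f(0.923853) = 0.011484
r3 = 0.923853 − 0.011484·(-0.126147)/(0.185913) = 0.931645;  |Δ| = 0.007792
f(0.931645) = 0.000261
r4 = 0.931645 − 0.000261·(0.007792)/(-0.011223) = 0.931827;  |Δ| = 0.000181
|r4 − r3| = 0.000181 < 10^{-3}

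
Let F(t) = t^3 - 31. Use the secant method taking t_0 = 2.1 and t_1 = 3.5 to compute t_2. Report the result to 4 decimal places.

F(2.1) = -21.739000, F(3.5) = 11.875000
t_2 = 3.500000 − 11.875000·(3.500000 − 2.100000) / (11.875000 − (-21.739000)) = 3.500000 − (16.625000)/(33.614000) = 3.005414

3.0054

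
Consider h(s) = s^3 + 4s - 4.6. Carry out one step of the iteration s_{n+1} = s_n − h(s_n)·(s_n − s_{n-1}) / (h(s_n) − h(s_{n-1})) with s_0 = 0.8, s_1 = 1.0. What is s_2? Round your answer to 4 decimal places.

0.9379

h(0.8) = -0.888000, h(1.0) = 0.400000
s_2 = 1.000000 − 0.400000·(1.000000 − 0.800000) / (0.400000 − (-0.888000)) = 1.000000 − (0.080000)/(1.288000) = 0.937888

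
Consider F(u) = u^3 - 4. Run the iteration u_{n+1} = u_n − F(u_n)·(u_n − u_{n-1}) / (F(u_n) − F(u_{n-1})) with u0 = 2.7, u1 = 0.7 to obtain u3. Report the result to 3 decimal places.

2.219

F(2.7) = 15.68300, F(0.7) = -3.65700
u2 = 0.70000 − (-3.65700)·(0.70000 − 2.70000) / (-3.65700 − 15.68300) = 0.70000 − (7.31400)/(-19.34000) = 1.07818
F(1.07818) = -2.74665
u3 = 1.07818 − (-2.74665)·(1.07818 − 0.70000) / (-2.74665 − (-3.65700)) = 1.07818 − (-1.03873)/(0.91035) = 2.21919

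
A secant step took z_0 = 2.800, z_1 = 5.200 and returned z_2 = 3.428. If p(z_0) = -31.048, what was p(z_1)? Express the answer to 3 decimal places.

87.607

The secant line through (2.800, -31.048) and (5.200, p(z_1)) crosses zero at z_2 = 3.428.
So (2.800, -31.048), (5.200, p(z_1)), (3.428, 0) are collinear:
p(z_1) = -31.048 · (5.200 − 3.428) / (2.800 − 3.428) = -31.048 · (1.77200)/(-0.62800) = 87.60678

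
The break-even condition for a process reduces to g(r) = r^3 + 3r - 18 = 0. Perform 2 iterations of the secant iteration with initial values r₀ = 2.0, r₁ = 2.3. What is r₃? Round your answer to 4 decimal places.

g(2.0) = -4.000000, g(2.3) = 1.067000
r₂ = 2.300000 − 1.067000·(2.300000 − 2.000000) / (1.067000 − (-4.000000)) = 2.300000 − (0.320100)/(5.067000) = 2.236827
g(2.236827) = -0.097798
r₃ = 2.236827 − (-0.097798)·(2.236827 − 2.300000) / (-0.097798 − 1.067000) = 2.236827 − (0.006178)/(-1.164798) = 2.242131

2.2421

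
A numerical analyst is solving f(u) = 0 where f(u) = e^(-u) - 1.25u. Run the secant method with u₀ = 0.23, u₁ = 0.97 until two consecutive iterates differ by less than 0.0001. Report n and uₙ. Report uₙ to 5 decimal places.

f(0.23) = 0.5070336, f(0.97) = -0.8334170
u₂ = 0.9700000 − (-0.8334170)·(0.7400000)/(-1.3404506) = 0.5099095;  |Δ| = 0.4600905
f(0.5099095) = -0.0368370
u₃ = 0.5099095 − (-0.0368370)·(-0.4600905)/(0.7965800) = 0.4886331;  |Δ| = 0.0212764
f(0.4886331) = 0.0026729
u₄ = 0.4886331 − 0.0026729·(-0.0212764)/(0.0395099) = 0.4900725;  |Δ| = 0.0014394
f(0.4900725) = -0.0000087
u₅ = 0.4900725 − (-0.0000087)·(0.0014394)/(-0.0026816) = 0.4900679;  |Δ| = 0.0000047
|u₅ − u₄| = 0.0000047 < 0.0001

n = 5, uₙ = 0.49007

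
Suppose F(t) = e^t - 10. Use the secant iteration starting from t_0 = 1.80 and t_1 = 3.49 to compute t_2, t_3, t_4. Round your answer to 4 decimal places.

F(1.80) = -3.950353, F(3.49) = 22.785948
t_2 = 3.490000 − 22.785948·(3.490000 − 1.800000) / (22.785948 − (-3.950353)) = 3.490000 − (38.508252)/(26.736300) = 2.049702
F(2.049702) = -2.234417
t_3 = 2.049702 − (-2.234417)·(2.049702 − 3.490000) / (-2.234417 − 22.785948) = 2.049702 − (3.218227)/(-25.020365) = 2.178326
F(2.178326) = -1.168491
t_4 = 2.178326 − (-1.168491)·(2.178326 − 2.049702) / (-1.168491 − (-2.234417)) = 2.178326 − (-0.150296)/(1.065926) = 2.319327

2.0497, 2.1783, 2.3193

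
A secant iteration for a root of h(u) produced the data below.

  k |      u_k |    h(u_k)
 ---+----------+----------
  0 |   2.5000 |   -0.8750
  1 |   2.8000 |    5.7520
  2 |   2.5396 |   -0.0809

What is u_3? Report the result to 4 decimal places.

u_3 = 2.5396 − (-0.0809)·(2.5396 − 2.8000) / (-0.0809 − 5.7520)
   = 2.5396 − (0.021066)/(-5.832900) = 2.543212

2.5432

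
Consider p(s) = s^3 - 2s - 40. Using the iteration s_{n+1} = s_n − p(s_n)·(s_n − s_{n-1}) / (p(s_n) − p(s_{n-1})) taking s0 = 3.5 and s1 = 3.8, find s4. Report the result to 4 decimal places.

p(3.5) = -4.125000, p(3.8) = 7.272000
s2 = 3.800000 − 7.272000·(3.800000 − 3.500000) / (7.272000 − (-4.125000)) = 3.800000 − (2.181600)/(11.397000) = 3.608581
p(3.608581) = -0.226729
s3 = 3.608581 − (-0.226729)·(3.608581 − 3.800000) / (-0.226729 − 7.272000) = 3.608581 − (0.043400)/(-7.498729) = 3.614369
p(3.614369) = -0.011843
s4 = 3.614369 − (-0.011843)·(3.614369 − 3.608581) / (-0.011843 − (-0.226729)) = 3.614369 − (-0.000069)/(0.214886) = 3.614688

3.6147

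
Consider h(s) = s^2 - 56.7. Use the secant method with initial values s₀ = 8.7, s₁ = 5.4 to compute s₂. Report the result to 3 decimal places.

h(8.7) = 18.99000, h(5.4) = -27.54000
s₂ = 5.40000 − (-27.54000)·(5.40000 − 8.70000) / (-27.54000 − 18.99000) = 5.40000 − (90.88200)/(-46.53000) = 7.35319

7.353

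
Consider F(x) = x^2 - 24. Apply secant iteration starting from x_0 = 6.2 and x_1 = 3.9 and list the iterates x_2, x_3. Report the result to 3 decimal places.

4.770, 4.914

F(6.2) = 14.44000, F(3.9) = -8.79000
x_2 = 3.90000 − (-8.79000)·(3.90000 − 6.20000) / (-8.79000 − 14.44000) = 3.90000 − (20.21700)/(-23.23000) = 4.77030
F(4.77030) = -1.24427
x_3 = 4.77030 − (-1.24427)·(4.77030 − 3.90000) / (-1.24427 − (-8.79000)) = 4.77030 − (-1.08288)/(7.54573) = 4.91381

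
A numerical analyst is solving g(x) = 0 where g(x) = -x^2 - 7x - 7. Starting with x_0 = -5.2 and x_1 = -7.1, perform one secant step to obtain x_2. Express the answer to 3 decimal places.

-5.645

g(-5.2) = 2.36000, g(-7.1) = -7.71000
x_2 = -7.10000 − (-7.71000)·(-7.10000 − (-5.20000)) / (-7.71000 − 2.36000) = -7.10000 − (14.64900)/(-10.07000) = -5.64528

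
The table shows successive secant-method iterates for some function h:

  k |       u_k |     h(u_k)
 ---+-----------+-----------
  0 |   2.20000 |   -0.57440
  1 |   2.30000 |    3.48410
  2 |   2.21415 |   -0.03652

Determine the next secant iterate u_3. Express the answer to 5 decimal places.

2.21504

u_3 = 2.21415 − (-0.03652)·(2.21415 − 2.30000) / (-0.03652 − 3.48410)
   = 2.21415 − (0.0031352)/(-3.5206200) = 2.2150405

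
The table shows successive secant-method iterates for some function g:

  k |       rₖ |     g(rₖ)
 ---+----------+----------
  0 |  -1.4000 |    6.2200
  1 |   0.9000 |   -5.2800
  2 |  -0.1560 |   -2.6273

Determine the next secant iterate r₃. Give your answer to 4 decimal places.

-1.2019

r₃ = -0.1560 − (-2.6273)·(-0.1560 − 0.9000) / (-2.6273 − (-5.2800))
   = -0.1560 − (2.774429)/(2.652700) = -1.201889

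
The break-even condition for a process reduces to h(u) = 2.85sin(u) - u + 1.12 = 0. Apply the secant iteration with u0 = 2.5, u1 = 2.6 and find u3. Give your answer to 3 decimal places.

2.597

h(2.5) = 0.32565, h(2.6) = -0.01082
u2 = 2.60000 − (-0.01082)·(2.60000 − 2.50000) / (-0.01082 − 0.32565) = 2.60000 − (-0.00108)/(-0.33647) = 2.59678
h(2.59678) = 0.00024
u3 = 2.59678 − 0.00024·(2.59678 − 2.60000) / (0.00024 − (-0.01082)) = 2.59678 − (0.00000)/(0.01106) = 2.59685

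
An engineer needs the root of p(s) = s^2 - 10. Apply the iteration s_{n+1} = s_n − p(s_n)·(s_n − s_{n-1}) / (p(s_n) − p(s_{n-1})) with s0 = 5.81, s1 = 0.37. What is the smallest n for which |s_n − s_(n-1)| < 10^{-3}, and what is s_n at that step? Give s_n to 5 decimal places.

n = 8, s_n = 3.16228

p(5.81) = 23.7561000, p(0.37) = -9.8631000
s2 = 0.3700000 − (-9.8631000)·(-5.4400000)/(-33.6192000) = 1.9659709;  |Δ| = 1.5959709
p(1.9659709) = -6.1349585
s3 = 1.9659709 − (-6.1349585)·(1.5959709)/(3.7281415) = 4.5922701;  |Δ| = 2.6262992
p(4.5922701) = 11.0889448
s4 = 4.5922701 − 11.0889448·(2.6262992)/(17.2239033) = 2.9014288;  |Δ| = 1.6908413
p(2.9014288) = -1.5817109
s5 = 2.9014288 − (-1.5817109)·(-1.6908413)/(-12.6706557) = 3.1125009;  |Δ| = 0.2110721
p(3.1125009) = -0.3123380
s6 = 3.1125009 − (-0.3123380)·(0.2110721)/(1.2693729) = 3.1644367;  |Δ| = 0.0519358
p(3.1644367) = 0.0136595
s7 = 3.1644367 − 0.0136595·(0.0519358)/(0.3259975) = 3.1622605;  |Δ| = 0.0021761
p(3.1622605) = -0.0001083
s8 = 3.1622605 − (-0.0001083)·(-0.0021761)/(-0.0137678) = 3.1622777;  |Δ| = 0.0000171
|s8 − s7| = 0.0000171 < 10^{-3}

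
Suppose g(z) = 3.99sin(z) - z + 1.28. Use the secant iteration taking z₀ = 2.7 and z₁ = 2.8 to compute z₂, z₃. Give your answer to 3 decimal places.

2.761, 2.761

g(2.7) = 0.28525, g(2.8) = -0.18340
z₂ = 2.80000 − (-0.18340)·(2.80000 − 2.70000) / (-0.18340 − 0.28525) = 2.80000 − (-0.01834)/(-0.46864) = 2.76087
g(2.76087) = 0.00180
z₃ = 2.76087 − 0.00180·(2.76087 − 2.80000) / (0.00180 − (-0.18340)) = 2.76087 − (-0.00007)/(0.18519) = 2.76125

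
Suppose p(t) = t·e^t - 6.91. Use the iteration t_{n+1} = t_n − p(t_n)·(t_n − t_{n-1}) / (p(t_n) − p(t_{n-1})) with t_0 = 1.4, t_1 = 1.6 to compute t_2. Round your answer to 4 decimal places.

p(1.4) = -1.232720, p(1.6) = 1.014852
t_2 = 1.600000 − 1.014852·(1.600000 − 1.400000) / (1.014852 − (-1.232720)) = 1.600000 − (0.202970)/(2.247572) = 1.509693

1.5097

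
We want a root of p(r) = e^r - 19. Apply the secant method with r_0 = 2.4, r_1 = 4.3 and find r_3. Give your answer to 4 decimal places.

p(2.4) = -7.976824, p(4.3) = 54.699794
r_2 = 4.300000 − 54.699794·(4.300000 − 2.400000) / (54.699794 − (-7.976824)) = 4.300000 − (103.929608)/(62.676617) = 2.641812
p(2.641812) = -4.961380
r_3 = 2.641812 − (-4.961380)·(2.641812 − 4.300000) / (-4.961380 − 54.699794) = 2.641812 − (8.226900)/(-59.661174) = 2.779706

2.7797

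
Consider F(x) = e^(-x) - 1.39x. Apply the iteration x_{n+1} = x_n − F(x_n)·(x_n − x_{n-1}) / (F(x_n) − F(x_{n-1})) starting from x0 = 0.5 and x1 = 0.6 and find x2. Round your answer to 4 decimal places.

F(0.5) = -0.088469, F(0.6) = -0.285188
x2 = 0.600000 − (-0.285188)·(0.600000 − 0.500000) / (-0.285188 − (-0.088469)) = 0.600000 − (-0.028519)/(-0.196719) = 0.455028

0.4550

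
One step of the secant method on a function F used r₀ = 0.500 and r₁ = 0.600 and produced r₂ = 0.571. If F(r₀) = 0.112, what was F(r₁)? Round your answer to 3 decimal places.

-0.046

The secant line through (0.500, 0.112) and (0.600, F(r₁)) crosses zero at r₂ = 0.571.
So (0.500, 0.112), (0.600, F(r₁)), (0.571, 0) are collinear:
F(r₁) = 0.112 · (0.600 − 0.571) / (0.500 − 0.571) = 0.112 · (0.02900)/(-0.07100) = -0.04575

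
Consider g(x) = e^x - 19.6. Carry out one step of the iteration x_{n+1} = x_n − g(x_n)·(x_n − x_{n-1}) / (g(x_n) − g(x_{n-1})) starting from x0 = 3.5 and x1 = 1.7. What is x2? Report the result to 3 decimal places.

2.620

g(3.5) = 13.51545, g(1.7) = -14.12605
x2 = 1.70000 − (-14.12605)·(1.70000 − 3.50000) / (-14.12605 − 13.51545) = 1.70000 − (25.42689)/(-27.64150) = 2.61988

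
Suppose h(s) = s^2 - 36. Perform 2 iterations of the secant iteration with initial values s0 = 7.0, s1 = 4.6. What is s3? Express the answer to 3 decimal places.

h(7.0) = 13.00000, h(4.6) = -14.84000
s2 = 4.60000 − (-14.84000)·(4.60000 − 7.00000) / (-14.84000 − 13.00000) = 4.60000 − (35.61600)/(-27.84000) = 5.87931
h(5.87931) = -1.43371
s3 = 5.87931 − (-1.43371)·(5.87931 − 4.60000) / (-1.43371 − (-14.84000)) = 5.87931 − (-1.83416)/(13.40629) = 6.01612

6.016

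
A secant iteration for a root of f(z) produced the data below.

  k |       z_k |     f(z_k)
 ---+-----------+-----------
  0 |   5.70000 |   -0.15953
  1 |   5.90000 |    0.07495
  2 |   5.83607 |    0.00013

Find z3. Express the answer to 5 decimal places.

5.83596

z3 = 5.83607 − 0.00013·(5.83607 − 5.90000) / (0.00013 − 0.07495)
   = 5.83607 − (-0.0000083)/(-0.0748200) = 5.8359589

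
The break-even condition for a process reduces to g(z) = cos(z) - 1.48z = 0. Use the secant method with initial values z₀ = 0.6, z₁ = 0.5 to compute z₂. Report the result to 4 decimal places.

0.5687

g(0.6) = -0.062664, g(0.5) = 0.137583
z₂ = 0.500000 − 0.137583·(0.500000 − 0.600000) / (0.137583 − (-0.062664)) = 0.500000 − (-0.013758)/(0.200247) = 0.568706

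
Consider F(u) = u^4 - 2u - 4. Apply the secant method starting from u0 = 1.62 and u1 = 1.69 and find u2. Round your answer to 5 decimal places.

F(1.62) = -0.3525246, F(1.69) = 0.7773072
u2 = 1.6900000 − 0.7773072·(1.6900000 − 1.6200000) / (0.7773072 − (-0.3525246)) = 1.6900000 − (0.0544115)/(1.1298318) = 1.6418411

1.64184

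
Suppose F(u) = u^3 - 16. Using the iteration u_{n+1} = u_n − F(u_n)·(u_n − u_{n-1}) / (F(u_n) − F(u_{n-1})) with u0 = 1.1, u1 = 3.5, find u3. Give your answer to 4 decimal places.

F(1.1) = -14.669000, F(3.5) = 26.875000
u2 = 3.500000 − 26.875000·(3.500000 − 1.100000) / (26.875000 − (-14.669000)) = 3.500000 − (64.500000)/(41.544000) = 1.947429
F(1.947429) = -8.614412
u3 = 1.947429 − (-8.614412)·(1.947429 − 3.500000) / (-8.614412 − 26.875000) = 1.947429 − (13.374485)/(-35.489412) = 2.324288

2.3243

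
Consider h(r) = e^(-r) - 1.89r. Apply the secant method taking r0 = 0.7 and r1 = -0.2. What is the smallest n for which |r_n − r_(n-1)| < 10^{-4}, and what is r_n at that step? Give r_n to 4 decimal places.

n = 5, r_n = 0.3667

h(0.7) = -0.826415, h(-0.2) = 1.599403
r2 = -0.200000 − 1.599403·(-0.900000)/(2.425817) = 0.393393;  |Δ| = 0.593393
h(0.393393) = -0.068749
r3 = 0.393393 − (-0.068749)·(0.593393)/(-1.668151) = 0.368938;  |Δ| = 0.024455
h(0.368938) = -0.005823
r4 = 0.368938 − (-0.005823)·(-0.024455)/(0.062925) = 0.366674;  |Δ| = 0.002263
h(0.366674) = 0.000021
r5 = 0.366674 − 0.000021·(-0.002263)/(0.005844) = 0.366682;  |Δ| = 0.000008
|r5 − r4| = 0.000008 < 10^{-4}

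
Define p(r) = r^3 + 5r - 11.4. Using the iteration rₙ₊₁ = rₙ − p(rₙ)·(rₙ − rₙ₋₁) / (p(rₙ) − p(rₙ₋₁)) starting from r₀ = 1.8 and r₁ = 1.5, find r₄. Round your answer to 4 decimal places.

1.5439

p(1.8) = 3.432000, p(1.5) = -0.525000
r₂ = 1.500000 − (-0.525000)·(1.500000 − 1.800000) / (-0.525000 − 3.432000) = 1.500000 − (0.157500)/(-3.957000) = 1.539803
p(1.539803) = -0.050124
r₃ = 1.539803 − (-0.050124)·(1.539803 − 1.500000) / (-0.050124 − (-0.525000)) = 1.539803 − (-0.001995)/(0.474876) = 1.544004
p(1.544004) = 0.000847
r₄ = 1.544004 − 0.000847·(1.544004 − 1.539803) / (0.000847 − (-0.050124)) = 1.544004 − (0.000004)/(0.050971) = 1.543934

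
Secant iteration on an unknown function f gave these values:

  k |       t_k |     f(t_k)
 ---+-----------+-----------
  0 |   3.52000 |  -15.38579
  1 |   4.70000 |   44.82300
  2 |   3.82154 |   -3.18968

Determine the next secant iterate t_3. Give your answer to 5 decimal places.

t_3 = 3.82154 − (-3.18968)·(3.82154 − 4.70000) / (-3.18968 − 44.82300)
   = 3.82154 − (2.8020063)/(-48.0126800) = 3.8798997

3.87990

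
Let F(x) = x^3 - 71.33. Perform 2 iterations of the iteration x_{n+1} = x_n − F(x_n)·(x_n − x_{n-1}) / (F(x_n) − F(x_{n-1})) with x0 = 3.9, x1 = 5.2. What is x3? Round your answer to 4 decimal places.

F(3.9) = -12.011000, F(5.2) = 69.278000
x2 = 5.200000 − 69.278000·(5.200000 − 3.900000) / (69.278000 − (-12.011000)) = 5.200000 − (90.061400)/(81.289000) = 4.092084
F(4.092084) = -2.807444
x3 = 4.092084 − (-2.807444)·(4.092084 − 5.200000) / (-2.807444 − 69.278000) = 4.092084 − (3.110412)/(-72.085444) = 4.135233

4.1352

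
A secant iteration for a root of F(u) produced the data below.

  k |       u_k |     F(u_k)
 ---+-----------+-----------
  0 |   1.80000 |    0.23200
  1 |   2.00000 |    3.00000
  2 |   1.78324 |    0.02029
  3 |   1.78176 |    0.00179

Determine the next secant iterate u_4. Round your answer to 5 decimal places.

u_4 = 1.78176 − 0.00179·(1.78176 − 1.78324) / (0.00179 − 0.02029)
   = 1.78176 − (-0.0000026)/(-0.0185000) = 1.7816168

1.78162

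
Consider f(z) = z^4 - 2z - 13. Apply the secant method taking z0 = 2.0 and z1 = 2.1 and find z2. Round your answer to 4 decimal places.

2.0308

f(2.0) = -1.000000, f(2.1) = 2.248100
z2 = 2.100000 − 2.248100·(2.100000 − 2.000000) / (2.248100 − (-1.000000)) = 2.100000 − (0.224810)/(3.248100) = 2.030787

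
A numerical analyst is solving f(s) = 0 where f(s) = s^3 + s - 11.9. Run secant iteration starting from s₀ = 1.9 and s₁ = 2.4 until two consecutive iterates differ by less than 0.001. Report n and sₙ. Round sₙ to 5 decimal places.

n = 5, sₙ = 2.13726

f(1.9) = -3.1410000, f(2.4) = 4.3240000
s₂ = 2.4000000 − 4.3240000·(0.5000000)/(7.4650000) = 2.1103818;  |Δ| = 0.2896182
f(2.1103818) = -0.3905871
s₃ = 2.1103818 − (-0.3905871)·(-0.2896182)/(-4.7145871) = 2.1343756;  |Δ| = 0.0239939
f(2.1343756) = -0.0423494
s₄ = 2.1343756 − (-0.0423494)·(0.0239939)/(0.3482377) = 2.1372935;  |Δ| = 0.0029179
f(2.1372935) = 0.0005012
s₅ = 2.1372935 − 0.0005012·(0.0029179)/(0.0428505) = 2.1372594;  |Δ| = 0.0000341
|s₅ − s₄| = 0.0000341 < 0.001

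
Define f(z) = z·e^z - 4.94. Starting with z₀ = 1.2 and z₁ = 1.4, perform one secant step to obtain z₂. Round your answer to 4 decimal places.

f(1.2) = -0.955860, f(1.4) = 0.737280
z₂ = 1.400000 − 0.737280·(1.400000 − 1.200000) / (0.737280 − (-0.955860)) = 1.400000 − (0.147456)/(1.693140) = 1.312910

1.3129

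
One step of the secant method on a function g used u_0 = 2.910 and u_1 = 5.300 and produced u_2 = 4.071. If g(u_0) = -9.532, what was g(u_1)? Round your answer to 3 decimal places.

The secant line through (2.910, -9.532) and (5.300, g(u_1)) crosses zero at u_2 = 4.071.
So (2.910, -9.532), (5.300, g(u_1)), (4.071, 0) are collinear:
g(u_1) = -9.532 · (5.300 − 4.071) / (2.910 − 4.071) = -9.532 · (1.22900)/(-1.16100) = 10.09029

10.090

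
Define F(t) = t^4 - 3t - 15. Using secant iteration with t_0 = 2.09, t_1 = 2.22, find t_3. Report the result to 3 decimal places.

2.152

F(2.09) = -2.18970, F(2.22) = 2.62913
t_2 = 2.22000 − 2.62913·(2.22000 − 2.09000) / (2.62913 − (-2.18970)) = 2.22000 − (0.34179)/(4.81883) = 2.14907
F(2.14907) = -0.11655
t_3 = 2.14907 − (-0.11655)·(2.14907 − 2.22000) / (-0.11655 − 2.62913) = 2.14907 − (0.00827)/(-2.74568) = 2.15208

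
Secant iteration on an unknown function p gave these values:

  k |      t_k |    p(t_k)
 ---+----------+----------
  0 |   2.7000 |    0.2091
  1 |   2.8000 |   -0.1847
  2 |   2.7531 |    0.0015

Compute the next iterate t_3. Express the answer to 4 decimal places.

t_3 = 2.7531 − 0.0015·(2.7531 − 2.8000) / (0.0015 − (-0.1847))
   = 2.7531 − (-0.000070)/(0.186200) = 2.753478

2.7535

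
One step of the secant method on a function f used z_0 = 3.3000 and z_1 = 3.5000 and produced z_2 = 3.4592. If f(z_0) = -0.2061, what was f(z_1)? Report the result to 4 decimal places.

0.0528

The secant line through (3.3000, -0.2061) and (3.5000, f(z_1)) crosses zero at z_2 = 3.4592.
So (3.3000, -0.2061), (3.5000, f(z_1)), (3.4592, 0) are collinear:
f(z_1) = -0.2061 · (3.5000 − 3.4592) / (3.3000 − 3.4592) = -0.2061 · (0.040800)/(-0.159200) = 0.052820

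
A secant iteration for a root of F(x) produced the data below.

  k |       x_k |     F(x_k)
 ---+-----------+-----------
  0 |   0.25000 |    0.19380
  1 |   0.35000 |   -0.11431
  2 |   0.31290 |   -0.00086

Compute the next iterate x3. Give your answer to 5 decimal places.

x3 = 0.31290 − (-0.00086)·(0.31290 − 0.35000) / (-0.00086 − (-0.11431))
   = 0.31290 − (0.0000319)/(0.1134500) = 0.3126188

0.31262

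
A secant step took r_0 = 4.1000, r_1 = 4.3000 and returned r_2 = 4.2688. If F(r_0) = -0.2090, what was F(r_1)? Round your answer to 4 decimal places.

The secant line through (4.1000, -0.2090) and (4.3000, F(r_1)) crosses zero at r_2 = 4.2688.
So (4.1000, -0.2090), (4.3000, F(r_1)), (4.2688, 0) are collinear:
F(r_1) = -0.2090 · (4.3000 − 4.2688) / (4.1000 − 4.2688) = -0.2090 · (0.031200)/(-0.168800) = 0.038630

0.0386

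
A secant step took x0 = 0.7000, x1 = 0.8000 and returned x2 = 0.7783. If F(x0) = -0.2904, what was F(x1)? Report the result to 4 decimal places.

0.0805

The secant line through (0.7000, -0.2904) and (0.8000, F(x1)) crosses zero at x2 = 0.7783.
So (0.7000, -0.2904), (0.8000, F(x1)), (0.7783, 0) are collinear:
F(x1) = -0.2904 · (0.8000 − 0.7783) / (0.7000 − 0.7783) = -0.2904 · (0.021700)/(-0.078300) = 0.080481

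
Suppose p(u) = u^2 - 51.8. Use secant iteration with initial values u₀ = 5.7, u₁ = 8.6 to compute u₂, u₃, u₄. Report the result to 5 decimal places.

7.05035, 7.18406, 7.19736

p(5.7) = -19.3100000, p(8.6) = 22.1600000
u₂ = 8.6000000 − 22.1600000·(8.6000000 − 5.7000000) / (22.1600000 − (-19.3100000)) = 8.6000000 − (64.2640000)/(41.4700000) = 7.0503497
p(7.0503497) = -2.0925698
u₃ = 7.0503497 − (-2.0925698)·(7.0503497 − 8.6000000) / (-2.0925698 − 22.1600000) = 7.0503497 − (3.2427515)/(-24.2525698) = 7.1840572
p(7.1840572) = -0.1893222
u₄ = 7.1840572 − (-0.1893222)·(7.1840572 − 7.0503497) / (-0.1893222 − (-2.0925698)) = 7.1840572 − (-0.0253138)/(1.9032476) = 7.1973575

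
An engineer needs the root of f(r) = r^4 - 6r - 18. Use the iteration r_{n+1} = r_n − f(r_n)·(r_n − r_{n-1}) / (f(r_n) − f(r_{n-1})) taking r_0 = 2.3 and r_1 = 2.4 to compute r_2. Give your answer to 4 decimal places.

2.3831

f(2.3) = -3.815900, f(2.4) = 0.777600
r_2 = 2.400000 − 0.777600·(2.400000 − 2.300000) / (0.777600 − (-3.815900)) = 2.400000 − (0.077760)/(4.593500) = 2.383072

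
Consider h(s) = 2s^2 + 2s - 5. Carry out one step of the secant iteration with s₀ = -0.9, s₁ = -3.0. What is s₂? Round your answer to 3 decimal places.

-1.793

h(-0.9) = -5.18000, h(-3.0) = 7.00000
s₂ = -3.00000 − 7.00000·(-3.00000 − (-0.90000)) / (7.00000 − (-5.18000)) = -3.00000 − (-14.70000)/(12.18000) = -1.79310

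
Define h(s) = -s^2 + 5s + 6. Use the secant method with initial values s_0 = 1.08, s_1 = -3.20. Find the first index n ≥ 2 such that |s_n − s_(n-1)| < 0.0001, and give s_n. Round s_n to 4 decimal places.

n = 7, s_n = -1.0000

h(1.08) = 10.233600, h(-3.20) = -20.240000
s_2 = -3.200000 − (-20.240000)·(-4.280000)/(-30.473600) = -0.357303;  |Δ| = 2.842697
h(-0.357303) = 4.085817
s_3 = -0.357303 − 4.085817·(2.842697)/(24.325817) = -0.834769;  |Δ| = 0.477466
h(-0.834769) = 1.129316
s_4 = -0.834769 − 1.129316·(-0.477466)/(-2.956501) = -1.017150;  |Δ| = 0.182381
h(-1.017150) = -0.120343
s_5 = -1.017150 − (-0.120343)·(-0.182381)/(-1.249660) = -0.999586;  |Δ| = 0.017563
h(-0.999586) = 0.002895
s_6 = -0.999586 − 0.002895·(0.017563)/(0.123238) = -0.999999;  |Δ| = 0.000413
h(-0.999999) = 0.000007
s_7 = -0.999999 − 0.000007·(-0.000413)/(-0.002888) = -1.000000;  |Δ| = 0.000001
|s_7 − s_6| = 0.000001 < 0.0001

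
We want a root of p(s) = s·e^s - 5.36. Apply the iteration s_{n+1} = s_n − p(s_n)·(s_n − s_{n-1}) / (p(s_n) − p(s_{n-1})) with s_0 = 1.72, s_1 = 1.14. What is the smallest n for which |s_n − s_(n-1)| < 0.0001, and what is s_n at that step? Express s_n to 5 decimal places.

p(1.72) = 4.2453890, p(1.14) = -1.7954841
s_2 = 1.1400000 − (-1.7954841)·(-0.5800000)/(-6.0408730) = 1.3123891;  |Δ| = 0.1723891
p(1.3123891) = -0.4844235
s_3 = 1.3123891 − (-0.4844235)·(0.1723891)/(1.3110605) = 1.3760851;  |Δ| = 0.0636960
p(1.3760851) = 0.0884314
s_4 = 1.3760851 − 0.0884314·(0.0636960)/(0.5728550) = 1.3662524;  |Δ| = 0.0098327
p(1.3662524) = -0.0034295
s_5 = 1.3662524 − (-0.0034295)·(-0.0098327)/(-0.0918610) = 1.3666195;  |Δ| = 0.0003671
p(1.3666195) = -0.0000230
s_6 = 1.3666195 − (-0.0000230)·(0.0003671)/(0.0034065) = 1.3666220;  |Δ| = 0.0000025
|s_6 − s_5| = 0.0000025 < 0.0001

n = 6, s_n = 1.36662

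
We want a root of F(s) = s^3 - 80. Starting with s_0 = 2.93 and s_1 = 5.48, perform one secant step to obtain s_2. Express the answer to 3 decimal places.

F(2.93) = -54.84624, F(5.48) = 84.56659
s_2 = 5.48000 − 84.56659·(5.48000 − 2.93000) / (84.56659 − (-54.84624)) = 5.48000 − (215.64481)/(139.41284) = 3.93319

3.933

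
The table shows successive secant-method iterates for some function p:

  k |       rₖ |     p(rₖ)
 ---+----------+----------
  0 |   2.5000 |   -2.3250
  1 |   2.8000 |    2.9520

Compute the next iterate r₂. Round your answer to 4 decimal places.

r₂ = 2.8000 − 2.9520·(2.8000 − 2.5000) / (2.9520 − (-2.3250))
   = 2.8000 − (0.885600)/(5.277000) = 2.632177

2.6322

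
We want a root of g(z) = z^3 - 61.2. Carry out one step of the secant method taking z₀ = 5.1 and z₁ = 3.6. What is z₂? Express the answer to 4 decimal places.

g(5.1) = 71.451000, g(3.6) = -14.544000
z₂ = 3.600000 − (-14.544000)·(3.600000 − 5.100000) / (-14.544000 − 71.451000) = 3.600000 − (21.816000)/(-85.995000) = 3.853689

3.8537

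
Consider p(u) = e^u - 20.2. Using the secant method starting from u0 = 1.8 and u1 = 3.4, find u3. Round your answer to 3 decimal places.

p(1.8) = -14.15035, p(3.4) = 9.76410
u2 = 3.40000 − 9.76410·(3.40000 − 1.80000) / (9.76410 − (-14.15035)) = 3.40000 − (15.62256)/(23.91445) = 2.74673
p(2.74673) = -4.60841
u3 = 2.74673 − (-4.60841)·(2.74673 − 3.40000) / (-4.60841 − 9.76410) = 2.74673 − (3.01053)/(-14.37251) = 2.95620

2.956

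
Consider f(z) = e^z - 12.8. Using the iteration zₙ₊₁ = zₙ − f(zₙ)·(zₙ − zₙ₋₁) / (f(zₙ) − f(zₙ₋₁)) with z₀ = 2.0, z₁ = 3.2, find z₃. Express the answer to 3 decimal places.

2.499

f(2.0) = -5.41094, f(3.2) = 11.73253
z₂ = 3.20000 − 11.73253·(3.20000 − 2.00000) / (11.73253 − (-5.41094)) = 3.20000 − (14.07904)/(17.14347) = 2.37875
f(2.37875) = -2.00857
z₃ = 2.37875 − (-2.00857)·(2.37875 − 3.20000) / (-2.00857 − 11.73253) = 2.37875 − (1.64953)/(-13.74110) = 2.49880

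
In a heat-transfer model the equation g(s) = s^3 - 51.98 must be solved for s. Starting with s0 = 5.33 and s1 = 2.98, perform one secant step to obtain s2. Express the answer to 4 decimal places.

g(5.33) = 99.439437, g(2.98) = -25.516408
s2 = 2.980000 − (-25.516408)·(2.980000 − 5.330000) / (-25.516408 − 99.439437) = 2.980000 − (59.963559)/(-124.955845) = 3.459878

3.4599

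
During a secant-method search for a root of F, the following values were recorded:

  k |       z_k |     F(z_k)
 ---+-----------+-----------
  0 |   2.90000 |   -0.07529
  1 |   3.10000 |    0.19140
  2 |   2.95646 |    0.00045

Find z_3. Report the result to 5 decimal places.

2.95612

z_3 = 2.95646 − 0.00045·(2.95646 − 3.10000) / (0.00045 − 0.19140)
   = 2.95646 − (-0.0000646)/(-0.1909500) = 2.9561217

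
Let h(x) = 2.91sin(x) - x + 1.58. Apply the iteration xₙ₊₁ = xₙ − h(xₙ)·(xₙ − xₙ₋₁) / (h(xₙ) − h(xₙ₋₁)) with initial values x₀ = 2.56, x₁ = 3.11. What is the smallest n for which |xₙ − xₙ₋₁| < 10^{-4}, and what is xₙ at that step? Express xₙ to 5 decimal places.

h(2.56) = 0.6186243, h(3.11) = -1.4380807
x₂ = 3.1100000 − (-1.4380807)·(0.5500000)/(-2.0567050) = 2.7254313;  |Δ| = 0.3845687
h(2.7254313) = 0.0309433
x₃ = 2.7254313 − 0.0309433·(-0.3845687)/(1.4690240) = 2.7335318;  |Δ| = 0.0081005
h(2.7335318) = 0.0012440
x₄ = 2.7335318 − 0.0012440·(0.0081005)/(-0.0296993) = 2.7338711;  |Δ| = 0.0003393
h(2.7338711) = -0.0000017
x₅ = 2.7338711 − (-0.0000017)·(0.0003393)/(-0.0012456) = 2.7338706;  |Δ| = 0.0000005
|x₅ − x₄| = 0.0000005 < 10^{-4}

n = 5, xₙ = 2.73387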